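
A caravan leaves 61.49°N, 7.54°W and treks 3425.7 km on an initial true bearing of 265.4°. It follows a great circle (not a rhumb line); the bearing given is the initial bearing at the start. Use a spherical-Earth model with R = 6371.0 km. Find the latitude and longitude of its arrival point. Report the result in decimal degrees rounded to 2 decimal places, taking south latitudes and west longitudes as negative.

Angular distance δ = d/R = 3425.7 / 6371 = 0.537702 rad.
Start latitude φ₁ = 1.073203 rad; initial bearing θ = 4.632104 rad.
sin φ₂ = sin φ₁ cos δ + cos φ₁ sin δ cos θ = (0.878734)(0.858888) + (0.477312)(0.512164)(-0.080199) = 0.735128
φ₂ = asin(0.735128) = 0.825856 rad = 47.32°.
Then Δλ = atan2(-0.243675, 0.212906) = -0.852686 rad, from sin θ sin δ cos φ₁ over cos δ − sin φ₁ sin φ₂.
λ₂ = λ₁ + Δλ = -56.40°.

latitude 47.32°, longitude -56.40°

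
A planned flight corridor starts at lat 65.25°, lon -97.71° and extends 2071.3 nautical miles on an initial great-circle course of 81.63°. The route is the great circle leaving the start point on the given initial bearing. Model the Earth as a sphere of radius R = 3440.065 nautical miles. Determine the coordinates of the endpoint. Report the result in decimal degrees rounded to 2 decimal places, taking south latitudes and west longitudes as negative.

The arc subtends δ = 2071.3/3440.065 = 0.602111 rad at the centre.
Converting: φ₁ = 1.138827 rad, θ = 1.424712 rad.
sin φ₂ = sin φ₁ cos δ + cos φ₁ sin δ cos θ = (0.908143)(0.824142) + (0.418660)(0.566383)(0.145565) = 0.782956
φ₂ = asin(0.782956) = 0.899403 rad = 51.53°.
Δλ = atan2( sin θ sin δ cos φ₁ , cos δ − sin φ₁ sin φ₂ ) = atan2(0.234596, 0.113106) = 1.121545 rad = 64.26°.
λ₂ = -97.71° + 64.26° = -33.45°.

latitude 51.53°, longitude -33.45°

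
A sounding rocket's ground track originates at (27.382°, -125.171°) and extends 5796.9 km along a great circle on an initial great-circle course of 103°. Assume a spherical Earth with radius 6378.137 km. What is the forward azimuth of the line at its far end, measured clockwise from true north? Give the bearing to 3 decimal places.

δ = 5796.9/6378.137 = 0.908870 rad (52.0744°).
With φ₁ = 27.382° = 0.477906 rad and θ = 103° = 1.797689 rad:
Applying the spherical law of cosines for sides, sin φ₂ = sin φ₁ cos δ + cos φ₁ sin δ cos θ = 0.125122, so φ₂ = 7.188°.
For the longitude increment, Δλ = atan2( sin θ sin δ cos φ₁, cos δ − sin φ₁ sin φ₂ ) = atan2(0.682480, 0.557091) = 50.776°.
λ₂ = λ₁ + Δλ = -74.395°.
The forward bearing on arrival equals the back-azimuth from the destination plus 180°.
Back-azimuth from P₂ (7.188°, -74.395°) to P₁ (27.382°, -125.171°), with Δλ' = λ₁ − λ₂ = -50.776°: atan2( sin Δλ' cos φ₁ , cos φ₂ sin φ₁ − sin φ₂ cos φ₁ cos Δλ' ) = 299.302°.
Final bearing = (299.302° + 180°) mod 360° = 119.302°.

final bearing 119.302°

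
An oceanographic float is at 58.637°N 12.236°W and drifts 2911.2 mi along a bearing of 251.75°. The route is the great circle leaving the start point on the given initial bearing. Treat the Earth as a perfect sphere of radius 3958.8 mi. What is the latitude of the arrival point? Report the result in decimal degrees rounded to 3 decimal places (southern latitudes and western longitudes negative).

latitude 31.593°

Angular distance δ = d/R = 2911.2 / 3958.8 = 0.735374 rad.
Start latitude φ₁ = 1.023409 rad; initial bearing θ = 4.393866 rad.
Applying the spherical law of cosines for sides, sin φ₂ = sin φ₁ cos δ + cos φ₁ sin δ cos θ = 0.523882, so φ₂ = 31.593°.
Δλ = atan2( sin θ sin δ cos φ₁ , cos δ − sin φ₁ sin φ₂ ) = atan2(-0.331594, 0.294244) = -0.845008 rad = -48.415°.
λ₂ = -12.236° + -48.415° = -60.651°.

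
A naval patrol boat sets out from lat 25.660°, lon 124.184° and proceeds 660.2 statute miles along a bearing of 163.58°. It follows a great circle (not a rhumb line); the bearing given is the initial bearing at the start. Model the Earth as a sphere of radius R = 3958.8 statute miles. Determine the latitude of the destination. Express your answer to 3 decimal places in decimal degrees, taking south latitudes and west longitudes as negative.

latitude 16.469°

Central angle δ = d/R = 0.166768 rad.
Start latitude φ₁ = 0.447851 rad; initial bearing θ = 2.855010 rad.
sin φ₂ = sin φ₁ cos δ + cos φ₁ sin δ cos θ = (0.433030)(0.986126) + (0.901380)(0.165996)(-0.959215) = 0.283499
φ₂ = asin(0.283499) = 0.287441 rad = 16.469°.
For the longitude increment, Δλ = atan2( sin θ sin δ cos φ₁, cos δ − sin φ₁ sin φ₂ ) = atan2(0.042295, 0.863363) = 2.805°.
λ₂ = 124.184° + 2.805° = 126.989°.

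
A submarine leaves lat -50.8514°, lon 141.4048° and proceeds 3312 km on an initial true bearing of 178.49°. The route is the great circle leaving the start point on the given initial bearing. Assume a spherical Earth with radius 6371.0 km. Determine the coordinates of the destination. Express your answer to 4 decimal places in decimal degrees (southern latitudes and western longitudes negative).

latitude -80.5987°, longitude 146.0012°

Central angle δ = d/R = 0.519856 rad.
With φ₁ = -50.8514° = -0.887524 rad and θ = 178.49° = 3.115238 rad:
sin φ₂ = sin φ₁ cos δ + cos φ₁ sin δ cos θ = (-0.775511)(0.867891) + (0.631334)(0.496755)(-0.999653) = -0.986568
φ₂ = asin(-0.986568) = -1.406712 rad = -80.5987°.
Then Δλ = atan2(0.008264, 0.102796) = 0.080222 rad, from sin θ sin δ cos φ₁ over cos δ − sin φ₁ sin φ₂.
λ₂ = λ₁ + Δλ = 146.0012°.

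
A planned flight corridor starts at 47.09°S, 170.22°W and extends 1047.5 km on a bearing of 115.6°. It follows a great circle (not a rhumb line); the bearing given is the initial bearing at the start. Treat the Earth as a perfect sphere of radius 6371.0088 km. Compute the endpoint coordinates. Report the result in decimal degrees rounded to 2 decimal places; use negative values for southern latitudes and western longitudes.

Central angle δ = d/R = 0.164417 rad.
With φ₁ = -47.09° = -0.821876 rad and θ = 115.6° = 2.017601 rad:
Applying the spherical law of cosines for sides, sin φ₂ = sin φ₁ cos δ + cos φ₁ sin δ cos θ = -0.770698, so φ₂ = -50.42°.
Then Δλ = atan2(0.100499, 0.422036) = 0.233776 rad, from sin θ sin δ cos φ₁ over cos δ − sin φ₁ sin φ₂.
λ₂ = -170.22° + 13.39° = -156.83°.

latitude -50.42°, longitude -156.83°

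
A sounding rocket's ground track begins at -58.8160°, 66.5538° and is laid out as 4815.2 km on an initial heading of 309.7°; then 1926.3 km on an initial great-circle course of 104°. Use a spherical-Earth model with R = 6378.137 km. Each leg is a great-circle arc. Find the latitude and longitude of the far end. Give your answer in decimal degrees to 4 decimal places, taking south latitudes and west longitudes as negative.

Apply the spherical direct solution leg by leg, carrying full precision between legs.
Leg 1: from (-58.8160°, 66.5538°), δ = 4815.2/6378.137 = 0.754954 rad, θ = 309.7° → φ = -23.3548°, λ = 31.5040°.
Leg 2: from (-23.3548°, 31.5040°), δ = 1926.3/6378.137 = 0.302016 rad, θ = 104° → φ = -26.3942°, λ = 50.2999°.

latitude -26.3942°, longitude 50.2999°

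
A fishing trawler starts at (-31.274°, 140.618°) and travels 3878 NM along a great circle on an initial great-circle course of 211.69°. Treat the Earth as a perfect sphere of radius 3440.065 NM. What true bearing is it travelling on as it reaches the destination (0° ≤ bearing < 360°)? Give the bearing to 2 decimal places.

final bearing 289.26°

Angular distance δ = d/R = 3878 / 3440.065 = 1.127304 rad.
Start latitude φ₁ = -0.545834 rad; initial bearing θ = 3.694687 rad.
sin φ₂ = sin φ₁ cos δ + cos φ₁ sin δ cos θ = (-0.519131)(0.429096) + (0.854694)(0.903259)(-0.850903) = -0.879663
φ₂ = asin(-0.879663) = -1.075153 rad = -61.602°.
For the longitude increment, Δλ = atan2( sin θ sin δ cos φ₁, cos δ − sin φ₁ sin φ₂ ) = atan2(-0.405555, -0.027564) = -93.888°.
λ₂ = 140.618° + -93.888° = 46.730°.
The forward bearing on arrival equals the back-azimuth from the destination plus 180°.
Back-azimuth from P₂ (-61.60°, 46.73°) to P₁ (-31.27°, 140.62°), with Δλ' = λ₁ − λ₂ = 93.89°: atan2( sin Δλ' cos φ₁ , cos φ₂ sin φ₁ − sin φ₂ cos φ₁ cos Δλ' ) = 109.26°.
Final bearing = (109.26° + 180°) mod 360° = 289.26°.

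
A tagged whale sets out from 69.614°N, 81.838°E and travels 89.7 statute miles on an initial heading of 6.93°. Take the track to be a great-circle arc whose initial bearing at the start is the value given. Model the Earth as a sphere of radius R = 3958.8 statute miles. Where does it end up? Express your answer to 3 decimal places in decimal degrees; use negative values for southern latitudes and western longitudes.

Angular distance δ = d/R = 89.7 / 3958.8 = 0.022658 rad.
With φ₁ = 69.614° = 1.214994 rad and θ = 6.93° = 0.120951 rad:
Applying the spherical law of cosines for sides, sin φ₂ = sin φ₁ cos δ + cos φ₁ sin δ cos θ = 0.944961, so φ₂ = 70.902°.
For the longitude increment, Δλ = atan2( sin θ sin δ cos φ₁, cos δ − sin φ₁ sin φ₂ ) = atan2(0.000952, 0.113968) = 0.479°.
λ₂ = λ₁ + Δλ = 82.317°.

latitude 70.902°, longitude 82.317°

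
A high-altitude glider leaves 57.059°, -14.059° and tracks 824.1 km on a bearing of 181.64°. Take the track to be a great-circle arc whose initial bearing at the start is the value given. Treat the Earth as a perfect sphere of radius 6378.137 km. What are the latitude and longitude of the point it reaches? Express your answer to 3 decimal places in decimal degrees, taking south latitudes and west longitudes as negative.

Central angle δ = d/R = 0.129207 rad.
Start latitude φ₁ = 0.995867 rad; initial bearing θ = 3.170216 rad.
sin φ₂ = sin φ₁ cos δ + cos φ₁ sin δ cos θ = (0.839231)(0.991664) + (0.543775)(0.128848)(-0.999590) = 0.762200
φ₂ = asin(0.762200) = 0.866705 rad = 49.659°.
Δλ = atan2( sin θ sin δ cos φ₁ , cos δ − sin φ₁ sin φ₂ ) = atan2(-0.002005, 0.352003) = -0.005696 rad = -0.326°.
Hence λ₂ = -14.059° + -0.326° = -14.385°.

latitude 49.659°, longitude -14.385°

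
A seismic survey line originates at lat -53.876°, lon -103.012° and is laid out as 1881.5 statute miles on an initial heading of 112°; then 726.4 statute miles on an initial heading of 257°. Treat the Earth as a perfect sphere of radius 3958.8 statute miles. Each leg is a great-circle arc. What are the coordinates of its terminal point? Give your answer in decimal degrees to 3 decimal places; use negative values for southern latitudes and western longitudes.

Apply the spherical direct solution leg by leg, carrying full precision between legs.
Leg 1: from (-53.876°, -103.012°), δ = 1881.5/3958.8 = 0.475270 rad, θ = 112° → φ = -55.012°, λ = -55.289°.
Leg 2: from (-55.012°, -55.289°), δ = 726.4/3958.8 = 0.183490 rad, θ = 257° → φ = -56.002°, λ = -73.828°.

latitude -56.002°, longitude -73.828°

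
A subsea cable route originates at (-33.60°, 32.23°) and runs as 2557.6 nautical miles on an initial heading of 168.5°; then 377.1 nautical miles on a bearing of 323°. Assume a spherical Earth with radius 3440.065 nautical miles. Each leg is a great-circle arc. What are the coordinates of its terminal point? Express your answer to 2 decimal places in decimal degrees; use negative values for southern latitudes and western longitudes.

latitude -68.36°, longitude 50.68°

Apply the spherical direct solution leg by leg, carrying full precision between legs.
Leg 1: from (-33.60°, 32.23°), δ = 2557.6/3440.065 = 0.743474 rad, θ = 168.5° → φ = -73.70°, λ = 60.97°.
Leg 2: from (-73.70°, 60.97°), δ = 377.1/3440.065 = 0.109620 rad, θ = 323° → φ = -68.36°, λ = 50.68°.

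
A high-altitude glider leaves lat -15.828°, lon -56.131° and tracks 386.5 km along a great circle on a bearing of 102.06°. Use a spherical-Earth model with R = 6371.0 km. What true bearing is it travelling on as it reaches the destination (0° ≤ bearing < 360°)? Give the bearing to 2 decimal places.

δ = 386.5/6371 = 0.060666 rad (3.4759°).
Start latitude φ₁ = -0.276251 rad; initial bearing θ = 1.781283 rad.
Applying the spherical law of cosines for sides, sin φ₂ = sin φ₁ cos δ + cos φ₁ sin δ cos θ = -0.284436, so φ₂ = -16.525°.
Then Δλ = atan2(0.057042, 0.920580) = 0.061884 rad, from sin θ sin δ cos φ₁ over cos δ − sin φ₁ sin φ₂.
λ₂ = λ₁ + Δλ = -52.585°.
The forward bearing on arrival equals the back-azimuth from the destination plus 180°.
Back-azimuth from P₂ (-16.53°, -52.59°) to P₁ (-15.83°, -56.13°), with Δλ' = λ₁ − λ₂ = -3.55°: atan2( sin Δλ' cos φ₁ , cos φ₂ sin φ₁ − sin φ₂ cos φ₁ cos Δλ' ) = 281.07°.
Final bearing = (281.07° + 180°) mod 360° = 101.07°.

final bearing 101.07°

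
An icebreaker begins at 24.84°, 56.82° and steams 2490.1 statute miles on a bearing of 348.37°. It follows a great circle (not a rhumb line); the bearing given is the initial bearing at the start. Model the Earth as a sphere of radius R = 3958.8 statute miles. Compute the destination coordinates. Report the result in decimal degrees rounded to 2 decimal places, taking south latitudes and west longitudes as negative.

The arc subtends δ = 2490.1/3958.8 = 0.629004 rad at the centre.
Start latitude φ₁ = 0.433540 rad; initial bearing θ = 6.080204 rad.
Applying the spherical law of cosines for sides, sin φ₂ = sin φ₁ cos δ + cos φ₁ sin δ cos θ = 0.862635, so φ₂ = 59.61°.
Then Δλ = atan2(-0.107631, 0.446233) = -0.236678 rad, from sin θ sin δ cos φ₁ over cos δ − sin φ₁ sin φ₂.
λ₂ = 56.82° + -13.56° = 43.26°.

latitude 59.61°, longitude 43.26°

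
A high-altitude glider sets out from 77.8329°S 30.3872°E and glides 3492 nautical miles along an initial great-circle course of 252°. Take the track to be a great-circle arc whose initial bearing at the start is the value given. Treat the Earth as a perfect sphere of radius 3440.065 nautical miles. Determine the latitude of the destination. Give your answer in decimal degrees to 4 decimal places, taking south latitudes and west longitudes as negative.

The arc subtends δ = 3492/3440.065 = 1.015097 rad at the centre.
Start latitude φ₁ = -1.358440 rad; initial bearing θ = 4.398230 rad.
Destination latitude: φ₂ = arcsin( sin φ₁ cos δ + cos φ₁ sin δ cos θ ) = arcsin(-0.571017) = -34.8212°.
For the longitude increment, Δλ = atan2( sin θ sin δ cos φ₁, cos δ − sin φ₁ sin φ₂ ) = atan2(-0.170287, -0.030653) = -100.2044°.
λ₂ = λ₁ + Δλ = -69.8172°.

latitude -34.8212°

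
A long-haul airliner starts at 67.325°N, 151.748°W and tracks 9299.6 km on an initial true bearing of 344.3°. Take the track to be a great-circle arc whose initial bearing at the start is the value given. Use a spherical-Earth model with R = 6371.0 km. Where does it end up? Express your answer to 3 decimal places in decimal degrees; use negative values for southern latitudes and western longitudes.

δ = 9299.6/6371 = 1.459677 rad (83.6333°).
With φ₁ = 67.325° = 1.175043 rad and θ = 344.3° = 6.009169 rad:
sin φ₂ = sin φ₁ cos δ + cos φ₁ sin δ cos θ = (0.922706)(0.110891) + (0.385503)(0.993833)(0.962692) = 0.471152
φ₂ = asin(0.471152) = 0.490596 rad = 28.109°.
Δλ = atan2( sin θ sin δ cos φ₁ , cos δ − sin φ₁ sin φ₂ ) = atan2(-0.103674, -0.323844) = -2.831767 rad = -162.248°.
λ₂ = -151.748° + -162.248° = -313.996°, normalized to (−180°, 180°] → 46.004°.

latitude 28.109°, longitude 46.004°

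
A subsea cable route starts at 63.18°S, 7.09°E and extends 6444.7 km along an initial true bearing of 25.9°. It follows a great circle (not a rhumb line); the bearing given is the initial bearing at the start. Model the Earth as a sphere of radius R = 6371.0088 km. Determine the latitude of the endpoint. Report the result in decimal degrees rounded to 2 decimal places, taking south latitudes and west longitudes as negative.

latitude -7.44°

δ = 6444.7/6371.0088 = 1.011567 rad (57.9585°).
Converting: φ₁ = -1.102699 rad, θ = 0.452040 rad.
Applying the spherical law of cosines for sides, sin φ₂ = sin φ₁ cos δ + cos φ₁ sin δ cos θ = -0.129421, so φ₂ = -7.44°.
Δλ = atan2( sin θ sin δ cos φ₁ , cos δ − sin φ₁ sin φ₂ ) = atan2(0.167058, 0.415034) = 0.382673 rad = 21.93°.
λ₂ = 7.09° + 21.93° = 29.02°.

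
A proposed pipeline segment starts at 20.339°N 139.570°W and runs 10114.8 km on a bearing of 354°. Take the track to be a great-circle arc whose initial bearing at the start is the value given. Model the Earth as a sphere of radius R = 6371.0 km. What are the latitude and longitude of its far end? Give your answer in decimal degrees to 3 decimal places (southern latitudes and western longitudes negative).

δ = 10114.8/6371 = 1.587631 rad (90.9646°).
Converting: φ₁ = 0.354983 rad, θ = 6.178466 rad.
Destination latitude: φ₂ = arcsin( sin φ₁ cos δ + cos φ₁ sin δ cos θ ) = arcsin(0.926533) = 67.901°.
Then Δλ = atan2(-0.097997, -0.338873) = -2.860086 rad, from sin θ sin δ cos φ₁ over cos δ − sin φ₁ sin φ₂.
λ₂ = -139.570° + -163.871° = -303.441°, normalized to (−180°, 180°] → 56.559°.

latitude 67.901°, longitude 56.559°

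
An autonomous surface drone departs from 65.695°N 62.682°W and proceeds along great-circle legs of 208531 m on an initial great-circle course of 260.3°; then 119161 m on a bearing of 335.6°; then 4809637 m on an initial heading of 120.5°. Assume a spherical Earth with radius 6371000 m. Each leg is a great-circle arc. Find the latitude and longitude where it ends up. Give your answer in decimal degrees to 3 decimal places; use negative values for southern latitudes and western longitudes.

Apply the spherical direct solution leg by leg, carrying full precision between legs.
Leg 1: from (65.695°, -62.682°), δ = 208531/6371000 = 0.032731 rad, θ = 260.3° → φ = 65.314°, λ = -67.112°.
Leg 2: from (65.314°, -67.112°), δ = 119161/6371000 = 0.018704 rad, θ = 335.6° → φ = 66.286°, λ = -68.213°.
Leg 3: from (66.286°, -68.213°), δ = 4809637/6371000 = 0.754927 rad, θ = 120.5° → φ = 31.800°, λ = -24.209°.

latitude 31.800°, longitude -24.209°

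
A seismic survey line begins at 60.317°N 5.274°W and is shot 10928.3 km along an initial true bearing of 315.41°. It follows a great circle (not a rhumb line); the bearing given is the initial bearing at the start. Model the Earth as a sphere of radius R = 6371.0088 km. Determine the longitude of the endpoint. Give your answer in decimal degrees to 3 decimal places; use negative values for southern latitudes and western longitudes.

δ = 10928.3/6371.0088 = 1.715317 rad (98.2804°).
Converting: φ₁ = 1.052730 rad, θ = 5.504943 rad.
Applying the spherical law of cosines for sides, sin φ₂ = sin φ₁ cos δ + cos φ₁ sin δ cos θ = 0.223860, so φ₂ = 12.936°.
Then Δλ = atan2(-0.344021, -0.338503) = -2.348110 rad, from sin θ sin δ cos φ₁ over cos δ − sin φ₁ sin φ₂.
λ₂ = λ₁ + Δλ = -139.811°.

longitude -139.811°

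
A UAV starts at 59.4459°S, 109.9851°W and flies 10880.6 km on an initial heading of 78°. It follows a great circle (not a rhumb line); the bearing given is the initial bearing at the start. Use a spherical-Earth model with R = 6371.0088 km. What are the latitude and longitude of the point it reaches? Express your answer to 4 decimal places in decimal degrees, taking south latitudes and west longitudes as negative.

δ = 10880.6/6371.0088 = 1.707830 rad (97.8515°).
With φ₁ = -59.4459° = -1.037527 rad and θ = 78° = 1.361357 rad:
Destination latitude: φ₂ = arcsin( sin φ₁ cos δ + cos φ₁ sin δ cos θ ) = arcsin(0.222339) = 12.8464°.
For the longitude increment, Δλ = atan2( sin θ sin δ cos φ₁, cos δ − sin φ₁ sin φ₂ ) = atan2(0.492582, 0.054862) = 83.6448°.
Hence λ₂ = -109.9851° + 83.6448° = -26.3403°.

latitude 12.8464°, longitude -26.3403°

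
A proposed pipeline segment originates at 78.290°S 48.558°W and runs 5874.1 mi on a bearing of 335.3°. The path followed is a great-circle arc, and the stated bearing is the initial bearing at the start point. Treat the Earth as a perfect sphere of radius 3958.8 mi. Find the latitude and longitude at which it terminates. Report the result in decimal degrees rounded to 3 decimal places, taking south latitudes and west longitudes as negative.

Angular distance δ = d/R = 5874.1 / 3958.8 = 1.483808 rad.
Converting: φ₁ = -1.366418 rad, θ = 5.852089 rad.
Destination latitude: φ₂ = arcsin( sin φ₁ cos δ + cos φ₁ sin δ cos θ ) = arcsin(0.098622) = 5.660°.
For the longitude increment, Δλ = atan2( sin θ sin δ cos φ₁, cos δ − sin φ₁ sin φ₂ ) = atan2(-0.084489, 0.183448) = -24.729°.
λ₂ = -48.558° + -24.729° = -73.287°.

latitude 5.660°, longitude -73.287°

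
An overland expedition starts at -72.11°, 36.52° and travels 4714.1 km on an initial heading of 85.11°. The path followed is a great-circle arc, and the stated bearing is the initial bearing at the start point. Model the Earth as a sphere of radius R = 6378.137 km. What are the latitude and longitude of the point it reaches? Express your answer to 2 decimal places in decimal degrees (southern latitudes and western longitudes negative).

The arc subtends δ = 4714.1/6378.137 = 0.739103 rad at the centre.
Start latitude φ₁ = -1.258557 rad; initial bearing θ = 1.485450 rad.
sin φ₂ = sin φ₁ cos δ + cos φ₁ sin δ cos θ = (-0.951648)(0.739073) + (0.307191)(0.673625)(0.085243) = -0.685698
φ₂ = asin(-0.685698) = -0.755562 rad = -43.29°.
For the longitude increment, Δλ = atan2( sin θ sin δ cos φ₁, cos δ − sin φ₁ sin φ₂ ) = atan2(0.206178, 0.086530) = 67.23°.
Hence λ₂ = 36.52° + 67.23° = 103.75°.

latitude -43.29°, longitude 103.75°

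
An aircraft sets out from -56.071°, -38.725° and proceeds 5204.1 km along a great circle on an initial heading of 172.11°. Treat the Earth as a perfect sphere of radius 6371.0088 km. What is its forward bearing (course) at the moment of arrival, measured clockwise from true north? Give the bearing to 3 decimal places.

final bearing 18.697°

Central angle δ = d/R = 0.816841 rad.
Start latitude φ₁ = -0.978624 rad; initial bearing θ = 3.003886 rad.
Applying the spherical law of cosines for sides, sin φ₂ = sin φ₁ cos δ + cos φ₁ sin δ cos θ = -0.971016, so φ₂ = -76.172°.
Then Δλ = atan2(0.055855, -0.121154) = 2.709606 rad, from sin θ sin δ cos φ₁ over cos δ − sin φ₁ sin φ₂.
λ₂ = λ₁ + Δλ = 116.524°.
The forward bearing on arrival equals the back-azimuth from the destination plus 180°.
Back-azimuth from P₂ (-76.172°, 116.524°) to P₁ (-56.071°, -38.725°), with Δλ' = λ₁ − λ₂ = -155.249°: atan2( sin Δλ' cos φ₁ , cos φ₂ sin φ₁ − sin φ₂ cos φ₁ cos Δλ' ) = 198.697°.
Final bearing = (198.697° + 180°) mod 360° = 18.697°.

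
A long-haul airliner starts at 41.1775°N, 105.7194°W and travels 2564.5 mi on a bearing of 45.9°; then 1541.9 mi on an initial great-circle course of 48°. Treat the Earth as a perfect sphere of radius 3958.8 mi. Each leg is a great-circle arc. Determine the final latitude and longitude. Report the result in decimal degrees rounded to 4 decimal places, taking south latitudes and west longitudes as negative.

Apply the spherical direct solution leg by leg, carrying full precision between legs.
Leg 1: from (41.1775°, -105.7194°), δ = 2564.5/3958.8 = 0.647797 rad, θ = 45.9° → φ = 57.2551°, λ = -52.4796°.
Leg 2: from (57.2551°, -52.4796°), δ = 1541.9/3958.8 = 0.389487 rad, θ = 48° → φ = 66.2803°, λ = -7.9332°.

latitude 66.2803°, longitude -7.9332°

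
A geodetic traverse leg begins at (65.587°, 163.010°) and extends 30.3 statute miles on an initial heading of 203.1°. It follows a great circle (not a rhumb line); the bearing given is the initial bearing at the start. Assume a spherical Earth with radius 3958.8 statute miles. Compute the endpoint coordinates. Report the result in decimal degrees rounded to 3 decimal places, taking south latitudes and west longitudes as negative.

latitude 65.183°, longitude 162.600°

The arc subtends δ = 30.3/3958.8 = 0.007654 rad at the centre.
Start latitude φ₁ = 1.144709 rad; initial bearing θ = 3.544764 rad.
sin φ₂ = sin φ₁ cos δ + cos φ₁ sin δ cos θ = (0.910590)(0.999971) + (0.413311)(0.007654)(-0.919821) = 0.907653
φ₂ = asin(0.907653) = 1.137659 rad = 65.183°.
Then Δλ = atan2(-0.001241, 0.173471) = -0.007154 rad, from sin θ sin δ cos φ₁ over cos δ − sin φ₁ sin φ₂.
Hence λ₂ = 163.010° + -0.410° = 162.600°.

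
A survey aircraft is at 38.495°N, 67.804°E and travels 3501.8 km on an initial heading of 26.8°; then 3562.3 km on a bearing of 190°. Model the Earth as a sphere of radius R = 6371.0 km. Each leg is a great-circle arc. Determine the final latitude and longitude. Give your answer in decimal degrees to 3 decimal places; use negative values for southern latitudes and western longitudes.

Apply the spherical direct solution leg by leg, carrying full precision between legs.
Leg 1: from (38.495°, 67.804°), δ = 3501.8/6371 = 0.549647 rad, θ = 26.8° → φ = 63.599°, λ = 99.789°.
Leg 2: from (63.599°, 99.789°), δ = 3562.3/6371 = 0.559143 rad, θ = 190° → φ = 31.803°, λ = 93.567°.

latitude 31.803°, longitude 93.567°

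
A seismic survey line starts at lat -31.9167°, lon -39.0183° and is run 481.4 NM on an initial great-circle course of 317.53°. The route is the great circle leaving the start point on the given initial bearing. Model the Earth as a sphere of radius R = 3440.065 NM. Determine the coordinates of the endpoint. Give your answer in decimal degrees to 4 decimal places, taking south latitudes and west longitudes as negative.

The arc subtends δ = 481.4/3440.065 = 0.139939 rad at the centre.
Converting: φ₁ = -0.557052 rad, θ = 5.541944 rad.
Applying the spherical law of cosines for sides, sin φ₂ = sin φ₁ cos δ + cos φ₁ sin δ cos θ = -0.436185, so φ₂ = -25.8607°.
Δλ = atan2( sin θ sin δ cos φ₁ , cos δ − sin φ₁ sin φ₂ ) = atan2(-0.079941, 0.759619) = -0.104852 rad = -6.0076°.
λ₂ = λ₁ + Δλ = -45.0259°.

latitude -25.8607°, longitude -45.0259°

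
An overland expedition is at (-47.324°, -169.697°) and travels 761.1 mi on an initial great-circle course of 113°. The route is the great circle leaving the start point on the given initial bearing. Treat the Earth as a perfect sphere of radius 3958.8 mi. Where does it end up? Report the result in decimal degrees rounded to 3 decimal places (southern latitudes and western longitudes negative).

latitude -50.557°, longitude -153.625°

Central angle δ = d/R = 0.192255 rad.
Converting: φ₁ = -0.825960 rad, θ = 1.972222 rad.
Destination latitude: φ₂ = arcsin( sin φ₁ cos δ + cos φ₁ sin δ cos θ ) = arcsin(-0.772260) = -50.557°.
For the longitude increment, Δλ = atan2( sin θ sin δ cos φ₁, cos δ − sin φ₁ sin φ₂ ) = atan2(0.119223, 0.413811) = 16.072°.
λ₂ = -169.697° + 16.072° = -153.625°.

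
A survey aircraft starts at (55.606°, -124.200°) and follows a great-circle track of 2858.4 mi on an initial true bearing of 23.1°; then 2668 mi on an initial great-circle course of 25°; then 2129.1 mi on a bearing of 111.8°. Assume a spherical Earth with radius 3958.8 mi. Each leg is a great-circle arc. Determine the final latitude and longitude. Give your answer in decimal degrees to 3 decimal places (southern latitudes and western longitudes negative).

latitude 44.162°, longitude 165.633°

Apply the spherical direct solution leg by leg, carrying full precision between legs.
Leg 1: from (55.606°, -124.200°), δ = 2858.4/3958.8 = 0.722037 rad, θ = 23.1° → φ = 74.294°, λ = -17.515°.
Leg 2: from (74.294°, -17.515°), δ = 2668/3958.8 = 0.673942 rad, θ = 25° → φ = 64.864°, λ = 124.102°.
Leg 3: from (64.864°, 124.102°), δ = 2129.1/3958.8 = 0.537814 rad, θ = 111.8° → φ = 44.162°, λ = 165.633°.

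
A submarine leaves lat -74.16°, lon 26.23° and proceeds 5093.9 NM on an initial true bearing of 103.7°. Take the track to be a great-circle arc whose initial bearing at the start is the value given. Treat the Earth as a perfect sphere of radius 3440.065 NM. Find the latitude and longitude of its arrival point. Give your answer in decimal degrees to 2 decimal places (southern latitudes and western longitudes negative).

latitude -8.68°, longitude 128.04°

Central angle δ = d/R = 1.480757 rad.
Start latitude φ₁ = -1.294336 rad; initial bearing θ = 1.809906 rad.
Destination latitude: φ₂ = arcsin( sin φ₁ cos δ + cos φ₁ sin δ cos θ ) = arcsin(-0.150887) = -8.68°.
Δλ = atan2( sin θ sin δ cos φ₁ , cos δ − sin φ₁ sin φ₂ ) = atan2(0.264112, -0.055240) = 1.776977 rad = 101.81°.
λ₂ = λ₁ + Δλ = 128.04°.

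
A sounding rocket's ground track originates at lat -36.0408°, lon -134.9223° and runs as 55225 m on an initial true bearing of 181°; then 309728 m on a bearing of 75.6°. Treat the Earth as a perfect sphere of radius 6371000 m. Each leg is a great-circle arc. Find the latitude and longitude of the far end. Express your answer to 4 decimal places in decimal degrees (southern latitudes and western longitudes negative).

Apply the spherical direct solution leg by leg, carrying full precision between legs.
Leg 1: from (-36.0408°, -134.9223°), δ = 55225/6371000 = 0.008668 rad, θ = 181° → φ = -36.5374°, λ = -134.9331°.
Leg 2: from (-36.5374°, -134.9331°), δ = 309728/6371000 = 0.048615 rad, θ = 75.6° → φ = -35.7983°, λ = -131.6062°.

latitude -35.7983°, longitude -131.6062°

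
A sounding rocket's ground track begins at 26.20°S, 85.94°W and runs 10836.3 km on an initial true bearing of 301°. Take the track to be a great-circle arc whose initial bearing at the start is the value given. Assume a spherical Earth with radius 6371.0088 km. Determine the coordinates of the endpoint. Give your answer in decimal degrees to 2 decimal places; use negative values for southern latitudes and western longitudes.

Central angle δ = d/R = 1.700877 rad.
With φ₁ = -26.20° = -0.457276 rad and θ = 301° = 5.253441 rad:
Destination latitude: φ₂ = arcsin( sin φ₁ cos δ + cos φ₁ sin δ cos θ ) = arcsin(0.515487) = 31.03°.
Δλ = atan2( sin θ sin δ cos φ₁ , cos δ − sin φ₁ sin φ₂ ) = atan2(-0.762603, 0.097877) = -1.443148 rad = -82.69°.
λ₂ = -85.94° + -82.69° = -168.63°.

latitude 31.03°, longitude -168.63°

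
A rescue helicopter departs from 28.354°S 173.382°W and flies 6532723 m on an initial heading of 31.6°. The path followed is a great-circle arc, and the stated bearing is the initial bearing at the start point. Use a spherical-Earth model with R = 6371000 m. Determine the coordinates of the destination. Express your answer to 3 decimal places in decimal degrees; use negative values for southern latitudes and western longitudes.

δ = 6532723/6371000 = 1.025384 rad (58.7502°).
Converting: φ₁ = -0.494871 rad, θ = 0.551524 rad.
Destination latitude: φ₂ = arcsin( sin φ₁ cos δ + cos φ₁ sin δ cos θ ) = arcsin(0.394423) = 23.230°.
Δλ = atan2( sin θ sin δ cos φ₁ , cos δ − sin φ₁ sin φ₂ ) = atan2(0.394221, 0.706089) = 0.509205 rad = 29.175°.
λ₂ = λ₁ + Δλ = -144.207°.

latitude 23.230°, longitude -144.207°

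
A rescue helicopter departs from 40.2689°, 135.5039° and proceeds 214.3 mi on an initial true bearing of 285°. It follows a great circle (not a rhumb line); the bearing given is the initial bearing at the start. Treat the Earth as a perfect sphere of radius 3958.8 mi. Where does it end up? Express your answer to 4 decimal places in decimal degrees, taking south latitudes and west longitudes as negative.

Angular distance δ = d/R = 214.3 / 3958.8 = 0.054133 rad.
Converting: φ₁ = 0.702825 rad, θ = 4.974188 rad.
Applying the spherical law of cosines for sides, sin φ₂ = sin φ₁ cos δ + cos φ₁ sin δ cos θ = 0.656114, so φ₂ = 41.0042°.
Then Δλ = atan2(-0.039877, 0.574439) = -0.069308 rad, from sin θ sin δ cos φ₁ over cos δ − sin φ₁ sin φ₂.
Hence λ₂ = 135.5039° + -3.9711° = 131.5328°.

latitude 41.0042°, longitude 131.5328°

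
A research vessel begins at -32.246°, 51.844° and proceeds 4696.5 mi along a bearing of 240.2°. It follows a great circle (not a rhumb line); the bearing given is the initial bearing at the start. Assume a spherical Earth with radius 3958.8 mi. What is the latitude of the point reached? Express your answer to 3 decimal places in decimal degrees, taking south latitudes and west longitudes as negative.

latitude -36.139°

Angular distance δ = d/R = 4696.5 / 3958.8 = 1.186344 rad.
Converting: φ₁ = -0.562799 rad, θ = 4.192281 rad.
Applying the spherical law of cosines for sides, sin φ₂ = sin φ₁ cos δ + cos φ₁ sin δ cos θ = -0.589752, so φ₂ = -36.139°.
Δλ = atan2( sin θ sin δ cos φ₁ , cos δ − sin φ₁ sin φ₂ ) = atan2(-0.680352, 0.060386) = -1.482272 rad = -84.928°.
Hence λ₂ = 51.844° + -84.928° = -33.084°.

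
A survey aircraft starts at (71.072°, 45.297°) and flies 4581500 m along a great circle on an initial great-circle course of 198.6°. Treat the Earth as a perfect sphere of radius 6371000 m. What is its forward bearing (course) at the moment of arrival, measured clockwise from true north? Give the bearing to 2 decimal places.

final bearing 186.90°

Angular distance δ = d/R = 4581500 / 6371000 = 0.719118 rad.
With φ₁ = 71.072° = 1.240440 rad and θ = 198.6° = 3.466224 rad:
Applying the spherical law of cosines for sides, sin φ₂ = sin φ₁ cos δ + cos φ₁ sin δ cos θ = 0.509188, so φ₂ = 30.610°.
Then Δλ = atan2(-0.068154, 0.270732) = -0.246615 rad, from sin θ sin δ cos φ₁ over cos δ − sin φ₁ sin φ₂.
Hence λ₂ = 45.297° + -14.130° = 31.167°.
The forward bearing on arrival equals the back-azimuth from the destination plus 180°.
Back-azimuth from P₂ (30.61°, 31.17°) to P₁ (71.07°, 45.30°), with Δλ' = λ₁ − λ₂ = 14.13°: atan2( sin Δλ' cos φ₁ , cos φ₂ sin φ₁ − sin φ₂ cos φ₁ cos Δλ' ) = 6.90°.
Final bearing = (6.90° + 180°) mod 360° = 186.90°.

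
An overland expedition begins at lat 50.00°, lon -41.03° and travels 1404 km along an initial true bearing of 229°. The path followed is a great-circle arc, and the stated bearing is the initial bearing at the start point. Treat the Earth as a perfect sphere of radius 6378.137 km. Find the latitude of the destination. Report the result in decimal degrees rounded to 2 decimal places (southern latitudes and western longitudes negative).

latitude 40.96°

The arc subtends δ = 1404/6378.137 = 0.220127 rad at the centre.
With φ₁ = 50.00° = 0.872665 rad and θ = 229° = 3.996804 rad:
Destination latitude: φ₂ = arcsin( sin φ₁ cos δ + cos φ₁ sin δ cos θ ) = arcsin(0.655478) = 40.96°.
Δλ = atan2( sin θ sin δ cos φ₁ , cos δ − sin φ₁ sin φ₂ ) = atan2(-0.105927, 0.473744) = -0.219978 rad = -12.60°.
λ₂ = λ₁ + Δλ = -53.63°.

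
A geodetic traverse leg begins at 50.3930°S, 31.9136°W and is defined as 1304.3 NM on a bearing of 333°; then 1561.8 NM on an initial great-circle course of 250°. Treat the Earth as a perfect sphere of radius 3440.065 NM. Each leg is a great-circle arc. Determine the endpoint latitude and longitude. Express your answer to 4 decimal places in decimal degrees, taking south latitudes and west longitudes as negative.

Apply the spherical direct solution leg by leg, carrying full precision between legs.
Leg 1: from (-50.3930°, -31.9136°), δ = 1304.3/3440.065 = 0.379150 rad, θ = 333° → φ = -30.3627°, λ = -43.1435°.
Leg 2: from (-30.3627°, -43.1435°), δ = 1561.8/3440.065 = 0.454003 rad, θ = 250° → φ = -35.7107°, λ = -73.6443°.

latitude -35.7107°, longitude -73.6443°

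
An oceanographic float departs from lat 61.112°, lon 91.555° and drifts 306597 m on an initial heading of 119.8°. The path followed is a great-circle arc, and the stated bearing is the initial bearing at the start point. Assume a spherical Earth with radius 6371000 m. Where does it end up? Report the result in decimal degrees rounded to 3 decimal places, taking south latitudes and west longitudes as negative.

latitude 59.655°, longitude 96.295°

The arc subtends δ = 306597/6371000 = 0.048124 rad at the centre.
With φ₁ = 61.112° = 1.066606 rad and θ = 119.8° = 2.090904 rad:
Applying the spherical law of cosines for sides, sin φ₂ = sin φ₁ cos δ + cos φ₁ sin δ cos θ = 0.863003, so φ₂ = 59.655°.
For the longitude increment, Δλ = atan2( sin θ sin δ cos φ₁, cos δ − sin φ₁ sin φ₂ ) = atan2(0.020167, 0.243227) = 4.740°.
Hence λ₂ = 91.555° + 4.740° = 96.295°.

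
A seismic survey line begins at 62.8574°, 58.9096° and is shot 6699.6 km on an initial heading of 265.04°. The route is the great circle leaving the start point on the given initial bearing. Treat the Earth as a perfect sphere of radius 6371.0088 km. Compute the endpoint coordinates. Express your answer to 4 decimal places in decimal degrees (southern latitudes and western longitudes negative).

Angular distance δ = d/R = 6699.6 / 6371.0088 = 1.051576 rad.
With φ₁ = 62.8574° = 1.097069 rad and θ = 265.04° = 4.625821 rad:
Applying the spherical law of cosines for sides, sin φ₂ = sin φ₁ cos δ + cos φ₁ sin δ cos θ = 0.407313, so φ₂ = 24.0362°.
Δλ = atan2( sin θ sin δ cos φ₁ , cos δ − sin φ₁ sin φ₂ ) = atan2(-0.394598, 0.133746) = -1.244006 rad = -71.2763°.
Hence λ₂ = 58.9096° + -71.2763° = -12.3667°.

latitude 24.0362°, longitude -12.3667°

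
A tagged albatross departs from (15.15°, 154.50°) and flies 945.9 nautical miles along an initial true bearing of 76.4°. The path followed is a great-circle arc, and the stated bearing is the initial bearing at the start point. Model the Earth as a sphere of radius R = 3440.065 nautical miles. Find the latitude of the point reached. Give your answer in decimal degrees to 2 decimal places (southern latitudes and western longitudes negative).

latitude 18.25°

Central angle δ = d/R = 0.274966 rad.
Converting: φ₁ = 0.264417 rad, θ = 1.333432 rad.
Destination latitude: φ₂ = arcsin( sin φ₁ cos δ + cos φ₁ sin δ cos θ ) = arcsin(0.313155) = 18.25°.
For the longitude increment, Δλ = atan2( sin θ sin δ cos φ₁, cos δ − sin φ₁ sin φ₂ ) = atan2(0.254729, 0.880592) = 16.13°.
λ₂ = 154.50° + 16.13° = 170.63°.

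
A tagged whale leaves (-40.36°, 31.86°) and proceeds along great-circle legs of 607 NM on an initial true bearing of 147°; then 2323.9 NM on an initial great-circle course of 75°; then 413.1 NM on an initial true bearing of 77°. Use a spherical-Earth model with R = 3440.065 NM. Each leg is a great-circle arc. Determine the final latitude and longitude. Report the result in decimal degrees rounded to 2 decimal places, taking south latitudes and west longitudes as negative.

Apply the spherical direct solution leg by leg, carrying full precision between legs.
Leg 1: from (-40.36°, 31.86°), δ = 607/3440.065 = 0.176450 rad, θ = 147° → φ = -48.57°, λ = 40.17°.
Leg 2: from (-48.57°, 40.17°), δ = 2323.9/3440.065 = 0.675540 rad, θ = 75° → φ = -28.55°, λ = 83.61°.
Leg 3: from (-28.55°, 83.61°), δ = 413.1/3440.065 = 0.120085 rad, θ = 77° → φ = -26.80°, λ = 91.12°.

latitude -26.80°, longitude 91.12°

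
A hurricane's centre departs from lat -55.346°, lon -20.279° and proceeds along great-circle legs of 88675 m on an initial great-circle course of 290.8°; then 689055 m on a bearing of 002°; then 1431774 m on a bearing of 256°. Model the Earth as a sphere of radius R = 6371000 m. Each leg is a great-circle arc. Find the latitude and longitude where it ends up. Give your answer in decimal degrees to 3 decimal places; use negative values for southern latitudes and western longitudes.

latitude -50.323°, longitude -41.048°

Apply the spherical direct solution leg by leg, carrying full precision between legs.
Leg 1: from (-55.346°, -20.279°), δ = 88675/6371000 = 0.013919 rad, θ = 290.8° → φ = -55.056°, λ = -21.581°.
Leg 2: from (-55.056°, -21.581°), δ = 689055/6371000 = 0.108155 rad, θ = 2° → φ = -48.862°, λ = -21.253°.
Leg 3: from (-48.862°, -21.253°), δ = 1431774/6371000 = 0.224733 rad, θ = 256° → φ = -50.323°, λ = -41.048°.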